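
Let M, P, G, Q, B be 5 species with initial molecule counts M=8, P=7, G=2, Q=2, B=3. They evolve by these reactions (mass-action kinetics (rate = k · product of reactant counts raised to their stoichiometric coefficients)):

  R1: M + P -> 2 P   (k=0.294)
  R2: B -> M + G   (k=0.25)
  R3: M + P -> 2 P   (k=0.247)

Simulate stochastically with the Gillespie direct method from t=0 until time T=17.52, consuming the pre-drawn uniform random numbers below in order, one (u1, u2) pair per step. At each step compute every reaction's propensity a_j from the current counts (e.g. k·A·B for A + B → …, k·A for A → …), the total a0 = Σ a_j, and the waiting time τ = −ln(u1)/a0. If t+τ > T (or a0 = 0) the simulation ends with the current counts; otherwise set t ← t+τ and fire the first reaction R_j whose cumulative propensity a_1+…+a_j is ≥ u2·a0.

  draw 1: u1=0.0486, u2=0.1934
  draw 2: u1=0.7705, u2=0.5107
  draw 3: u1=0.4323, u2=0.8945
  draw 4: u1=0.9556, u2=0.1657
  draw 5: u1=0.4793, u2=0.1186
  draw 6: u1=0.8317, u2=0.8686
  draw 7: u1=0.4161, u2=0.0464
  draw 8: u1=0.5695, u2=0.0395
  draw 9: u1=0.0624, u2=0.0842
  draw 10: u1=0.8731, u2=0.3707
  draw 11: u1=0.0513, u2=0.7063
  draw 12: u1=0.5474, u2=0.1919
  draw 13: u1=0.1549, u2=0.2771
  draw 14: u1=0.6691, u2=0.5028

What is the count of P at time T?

t=0.000: M=8 P=7 G=2 Q=2 B=3
Draw 1: a1=16.464, a2=0.750, a3=13.832, a0=31.046; τ=−ln(0.0486)/31.046=0.097 → t=0.097; u2·a0=0.1934·31.046=6.004 ≤ a1=16.464 → R1 fires; M=7 P=8 G=2 Q=2 B=3
Draw 2: a1=16.464, a2=0.750, a3=13.832, a0=31.046; τ=−ln(0.7705)/31.046=0.008 → t=0.106; u2·a0=0.5107·31.046=15.855 ≤ a1=16.464 → R1 fires; M=6 P=9 G=2 Q=2 B=3
Draw 3: a1=15.876, a2=0.750, a3=13.338, a0=29.964; τ=−ln(0.4323)/29.964=0.028 → t=0.134; u2·a0=0.8945·29.964=26.803; a1+a2=16.626 < 26.803 ≤ a1+…+a3=29.964 → R3 fires; M=5 P=10 G=2 Q=2 B=3
Draw 4: a1=14.700, a2=0.750, a3=12.350, a0=27.800; τ=−ln(0.9556)/27.800=0.002 → t=0.135; u2·a0=0.1657·27.800=4.606 ≤ a1=14.700 → R1 fires; M=4 P=11 G=2 Q=2 B=3
Draw 5: a1=12.936, a2=0.750, a3=10.868, a0=24.554; τ=−ln(0.4793)/24.554=0.030 → t=0.165; u2·a0=0.1186·24.554=2.912 ≤ a1=12.936 → R1 fires; M=3 P=12 G=2 Q=2 B=3
Draw 6: a1=10.584, a2=0.750, a3=8.892, a0=20.226; τ=−ln(0.8317)/20.226=0.009 → t=0.174; u2·a0=0.8686·20.226=17.568; a1+a2=11.334 < 17.568 ≤ a1+…+a3=20.226 → R3 fires; M=2 P=13 G=2 Q=2 B=3
Draw 7: a1=7.644, a2=0.750, a3=6.422, a0=14.816; τ=−ln(0.4161)/14.816=0.059 → t=0.234; u2·a0=0.0464·14.816=0.687 ≤ a1=7.644 → R1 fires; M=1 P=14 G=2 Q=2 B=3
Draw 8: a1=4.116, a2=0.750, a3=3.458, a0=8.324; τ=−ln(0.5695)/8.324=0.068 → t=0.301; u2·a0=0.0395·8.324=0.329 ≤ a1=4.116 → R1 fires; M=0 P=15 G=2 Q=2 B=3
Draw 9: a1=0.000, a2=0.750, a3=0.000, a0=0.750; τ=−ln(0.0624)/0.750=3.699 → t=4.000; u2·a0=0.0842·0.750=0.063; a1=0.000 < 0.063 ≤ a1+a2=0.750 → R2 fires; M=1 P=15 G=3 Q=2 B=2
Draw 10: a1=4.410, a2=0.500, a3=3.705, a0=8.615; τ=−ln(0.8731)/8.615=0.016 → t=4.016; u2·a0=0.3707·8.615=3.194 ≤ a1=4.410 → R1 fires; M=0 P=16 G=3 Q=2 B=2
Draw 11: a1=0.000, a2=0.500, a3=0.000, a0=0.500; τ=−ln(0.0513)/0.500=5.940 → t=9.956; u2·a0=0.7063·0.500=0.353; a1=0.000 < 0.353 ≤ a1+a2=0.500 → R2 fires; M=1 P=16 G=4 Q=2 B=1
Draw 12: a1=4.704, a2=0.250, a3=3.952, a0=8.906; τ=−ln(0.5474)/8.906=0.068 → t=10.024; u2·a0=0.1919·8.906=1.709 ≤ a1=4.704 → R1 fires; M=0 P=17 G=4 Q=2 B=1
Draw 13: a1=0.000, a2=0.250, a3=0.000, a0=0.250; τ=−ln(0.1549)/0.250=7.460 → t=17.484; u2·a0=0.2771·0.250=0.069; a1=0.000 < 0.069 ≤ a1+a2=0.250 → R2 fires; M=1 P=17 G=5 Q=2 B=0
Draw 14: a1=4.998, a2=0.000, a3=4.199, a0=9.197; τ=−ln(0.6691)/9.197=0.044 → t=17.527 > T=17.52: stop.
Read off P at T=17.52: 17

P at T = 17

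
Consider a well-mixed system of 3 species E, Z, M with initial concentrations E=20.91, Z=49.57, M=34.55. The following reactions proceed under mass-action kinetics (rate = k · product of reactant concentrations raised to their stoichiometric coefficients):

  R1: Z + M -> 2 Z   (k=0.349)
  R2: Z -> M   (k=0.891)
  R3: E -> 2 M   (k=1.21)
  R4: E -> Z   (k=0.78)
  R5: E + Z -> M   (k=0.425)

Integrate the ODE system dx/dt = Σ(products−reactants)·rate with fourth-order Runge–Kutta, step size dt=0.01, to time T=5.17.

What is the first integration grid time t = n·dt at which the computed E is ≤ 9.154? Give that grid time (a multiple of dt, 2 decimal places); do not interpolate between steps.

RK4 with dt=0.01: 517 steps to T=5.17. Trajectory (selected grid times):
t=0.00: E=20.91 Z=49.57 M=34.55
t=0.03: E=10.08 Z=56.35 M=29.20
t=0.04: E=7.73 Z=59.35 M=26.49
t=0.57: E=0.00 Z=84.09 M=2.55
t=1.15: E=0.00 Z=84.09 M=2.55
t=1.72: E=0.00 Z=84.09 M=2.55
t=2.30: E=0.00 Z=84.09 M=2.55
t=2.87: E=0.00 Z=84.09 M=2.55
t=3.45: E=0.00 Z=84.09 M=2.55
t=4.02: E=0.00 Z=84.09 M=2.55
t=4.60: E=0.00 Z=84.09 M=2.55
t=5.17: E=0.00 Z=84.09 M=2.55
E(0.03)=10.078 > 9.154 but E(0.04)=7.727 ≤ 9.154, so the first grid time is t=0.04.

Threshold first reached at t = 0.04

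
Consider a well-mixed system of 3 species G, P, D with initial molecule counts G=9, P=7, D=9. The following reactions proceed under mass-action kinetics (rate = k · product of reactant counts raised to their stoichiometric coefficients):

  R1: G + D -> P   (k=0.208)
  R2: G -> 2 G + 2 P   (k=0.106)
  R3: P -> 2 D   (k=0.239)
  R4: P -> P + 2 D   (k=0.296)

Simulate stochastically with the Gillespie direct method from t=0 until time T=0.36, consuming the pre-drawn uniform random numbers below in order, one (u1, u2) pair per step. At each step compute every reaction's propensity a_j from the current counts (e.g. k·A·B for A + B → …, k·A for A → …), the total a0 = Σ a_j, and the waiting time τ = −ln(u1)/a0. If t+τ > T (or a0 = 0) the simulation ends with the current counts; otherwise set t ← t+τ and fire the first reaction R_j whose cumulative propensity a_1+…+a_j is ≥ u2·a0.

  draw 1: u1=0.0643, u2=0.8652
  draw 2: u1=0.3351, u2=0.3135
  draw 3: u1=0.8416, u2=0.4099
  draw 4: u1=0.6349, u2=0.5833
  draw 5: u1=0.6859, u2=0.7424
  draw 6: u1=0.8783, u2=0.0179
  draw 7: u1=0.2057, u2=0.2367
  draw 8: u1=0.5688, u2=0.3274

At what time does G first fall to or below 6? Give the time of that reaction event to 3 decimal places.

Threshold first reached at t = 0.205

t=0.000: G=9 P=7 D=9
Draw 1: a1=16.848, a2=0.954, a3=1.673, a4=2.072, a0=21.547; τ=−ln(0.0643)/21.547=0.127 → t=0.127; u2·a0=0.8652·21.547=18.642; a1+a2=17.802 < 18.642 ≤ a1+…+a3=19.475 → R3 fires; G=9 P=6 D=11
Draw 2: a1=20.592, a2=0.954, a3=1.434, a4=1.776, a0=24.756; τ=−ln(0.3351)/24.756=0.044 → t=0.172; u2·a0=0.3135·24.756=7.761 ≤ a1=20.592 → R1 fires; G=8 P=7 D=10
Draw 3: a1=16.640, a2=0.848, a3=1.673, a4=2.072, a0=21.233; τ=−ln(0.8416)/21.233=0.008 → t=0.180; u2·a0=0.4099·21.233=8.703 ≤ a1=16.640 → R1 fires; G=7 P=8 D=9
Draw 4: a1=13.104, a2=0.742, a3=1.912, a4=2.368, a0=18.126; τ=−ln(0.6349)/18.126=0.025 → t=0.205; u2·a0=0.5833·18.126=10.573 ≤ a1=13.104 → R1 fires; G=6 P=9 D=8
Draw 5: a1=9.984, a2=0.636, a3=2.151, a4=2.664, a0=15.435; τ=−ln(0.6859)/15.435=0.024 → t=0.229; u2·a0=0.7424·15.435=11.459; a1+a2=10.620 < 11.459 ≤ a1+…+a3=12.771 → R3 fires; G=6 P=8 D=10
Draw 6: a1=12.480, a2=0.636, a3=1.912, a4=2.368, a0=17.396; τ=−ln(0.8783)/17.396=0.007 → t=0.237; u2·a0=0.0179·17.396=0.311 ≤ a1=12.480 → R1 fires; G=5 P=9 D=9
Draw 7: a1=9.360, a2=0.530, a3=2.151, a4=2.664, a0=14.705; τ=−ln(0.2057)/14.705=0.108 → t=0.344; u2·a0=0.2367·14.705=3.481 ≤ a1=9.360 → R1 fires; G=4 P=10 D=8
Draw 8: a1=6.656, a2=0.424, a3=2.390, a4=2.960, a0=12.430; τ=−ln(0.5688)/12.430=0.045 → t=0.390 > T=0.36: stop.
G first becomes ≤ 6 when it reaches 6 at the event at t=0.205.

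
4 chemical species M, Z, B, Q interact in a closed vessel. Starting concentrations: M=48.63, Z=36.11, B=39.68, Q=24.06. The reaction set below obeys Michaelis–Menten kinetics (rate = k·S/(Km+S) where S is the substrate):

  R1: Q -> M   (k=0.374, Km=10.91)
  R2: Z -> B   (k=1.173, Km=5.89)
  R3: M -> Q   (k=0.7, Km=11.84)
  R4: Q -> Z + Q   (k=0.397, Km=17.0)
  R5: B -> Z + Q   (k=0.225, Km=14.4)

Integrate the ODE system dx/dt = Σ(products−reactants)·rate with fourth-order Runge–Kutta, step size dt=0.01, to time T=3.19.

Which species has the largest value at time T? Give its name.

RK4 with dt=0.01: 319 steps to T=3.19. Trajectory (selected grid times):
t=0.00: M=48.63 Z=36.11 B=39.68 Q=24.06
t=0.35: M=48.52 Z=35.90 B=39.97 Q=24.22
t=0.71: M=48.41 Z=35.68 B=40.28 Q=24.39
t=1.06: M=48.31 Z=35.47 B=40.57 Q=24.56
t=1.42: M=48.20 Z=35.25 B=40.87 Q=24.73
t=1.77: M=48.09 Z=35.04 B=41.17 Q=24.89
t=2.13: M=47.98 Z=34.82 B=41.47 Q=25.06
t=2.48: M=47.88 Z=34.61 B=41.76 Q=25.22
t=2.84: M=47.77 Z=34.40 B=42.06 Q=25.39
t=3.19: M=47.67 Z=34.19 B=42.35 Q=25.55
At T=3.19: M=47.67 Z=34.19 B=42.35 Q=25.55; the largest is M.

Dominant species at T: M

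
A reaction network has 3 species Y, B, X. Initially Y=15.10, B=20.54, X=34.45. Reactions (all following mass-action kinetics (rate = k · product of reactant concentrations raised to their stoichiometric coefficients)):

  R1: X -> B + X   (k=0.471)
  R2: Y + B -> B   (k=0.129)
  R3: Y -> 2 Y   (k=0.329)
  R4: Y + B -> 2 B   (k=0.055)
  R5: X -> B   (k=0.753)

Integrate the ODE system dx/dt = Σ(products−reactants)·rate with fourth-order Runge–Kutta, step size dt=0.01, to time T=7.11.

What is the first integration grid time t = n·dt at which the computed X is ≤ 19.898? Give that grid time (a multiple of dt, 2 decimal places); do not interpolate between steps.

Threshold first reached at t = 0.73

RK4 with dt=0.01: 711 steps to T=7.11. Trajectory (selected grid times):
t=0.00: Y=15.10 B=20.54 X=34.45
t=0.72: Y=0.15 B=48.74 X=20.03
t=0.73: Y=0.13 B=48.99 X=19.88
t=0.79: Y=0.08 B=50.43 X=19.00
t=1.58: Y=0.00 B=64.31 X=10.48
t=2.37: Y=0.00 B=71.95 X=5.78
t=3.16: Y=0.00 B=76.16 X=3.19
t=3.95: Y=0.00 B=78.49 X=1.76
t=4.74: Y=0.00 B=79.77 X=0.97
t=5.53: Y=0.00 B=80.48 X=0.54
t=6.32: Y=0.00 B=80.87 X=0.30
t=7.11: Y=0.00 B=81.08 X=0.16
X(0.72)=20.032 > 19.898 but X(0.73)=19.882 ≤ 19.898, so the first grid time is t=0.73.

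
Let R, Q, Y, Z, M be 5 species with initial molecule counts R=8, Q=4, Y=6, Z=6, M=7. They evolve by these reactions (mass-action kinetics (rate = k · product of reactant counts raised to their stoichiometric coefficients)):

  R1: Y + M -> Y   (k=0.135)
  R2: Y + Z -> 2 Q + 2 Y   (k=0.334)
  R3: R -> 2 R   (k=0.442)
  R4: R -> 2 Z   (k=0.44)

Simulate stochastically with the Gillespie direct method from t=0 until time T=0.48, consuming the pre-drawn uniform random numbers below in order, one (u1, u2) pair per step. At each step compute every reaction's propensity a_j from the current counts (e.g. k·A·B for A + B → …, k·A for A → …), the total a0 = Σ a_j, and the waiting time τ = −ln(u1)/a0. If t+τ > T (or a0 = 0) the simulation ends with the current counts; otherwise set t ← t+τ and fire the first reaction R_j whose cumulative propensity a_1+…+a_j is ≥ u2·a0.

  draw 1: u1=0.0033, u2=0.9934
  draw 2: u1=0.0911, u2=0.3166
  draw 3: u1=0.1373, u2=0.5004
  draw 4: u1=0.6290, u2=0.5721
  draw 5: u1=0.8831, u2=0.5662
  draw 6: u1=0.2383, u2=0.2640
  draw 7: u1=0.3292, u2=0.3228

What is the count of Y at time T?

t=0.000: R=8 Q=4 Y=6 Z=6 M=7
Draw 1: a1=5.670, a2=12.024, a3=3.536, a4=3.520, a0=24.750; τ=−ln(0.0033)/24.750=0.231 → t=0.231; u2·a0=0.9934·24.750=24.587; a1+…+a3=21.230 < 24.587 ≤ a1+…+a4=24.750 → R4 fires; R=7 Q=4 Y=6 Z=8 M=7
Draw 2: a1=5.670, a2=16.032, a3=3.094, a4=3.080, a0=27.876; τ=−ln(0.0911)/27.876=0.086 → t=0.317; u2·a0=0.3166·27.876=8.826; a1=5.670 < 8.826 ≤ a1+a2=21.702 → R2 fires; R=7 Q=6 Y=7 Z=7 M=7
Draw 3: a1=6.615, a2=16.366, a3=3.094, a4=3.080, a0=29.155; τ=−ln(0.1373)/29.155=0.068 → t=0.385; u2·a0=0.5004·29.155=14.589; a1=6.615 < 14.589 ≤ a1+a2=22.981 → R2 fires; R=7 Q=8 Y=8 Z=6 M=7
Draw 4: a1=7.560, a2=16.032, a3=3.094, a4=3.080, a0=29.766; τ=−ln(0.6290)/29.766=0.016 → t=0.400; u2·a0=0.5721·29.766=17.029; a1=7.560 < 17.029 ≤ a1+a2=23.592 → R2 fires; R=7 Q=10 Y=9 Z=5 M=7
Draw 5: a1=8.505, a2=15.030, a3=3.094, a4=3.080, a0=29.709; τ=−ln(0.8831)/29.709=0.004 → t=0.405; u2·a0=0.5662·29.709=16.821; a1=8.505 < 16.821 ≤ a1+a2=23.535 → R2 fires; R=7 Q=12 Y=10 Z=4 M=7
Draw 6: a1=9.450, a2=13.360, a3=3.094, a4=3.080, a0=28.984; τ=−ln(0.2383)/28.984=0.049 → t=0.454; u2·a0=0.2640·28.984=7.652 ≤ a1=9.450 → R1 fires; R=7 Q=12 Y=10 Z=4 M=6
Draw 7: a1=8.100, a2=13.360, a3=3.094, a4=3.080, a0=27.634; τ=−ln(0.3292)/27.634=0.040 → t=0.494 > T=0.48: stop.
Read off Y at T=0.48: 10

Y at T = 10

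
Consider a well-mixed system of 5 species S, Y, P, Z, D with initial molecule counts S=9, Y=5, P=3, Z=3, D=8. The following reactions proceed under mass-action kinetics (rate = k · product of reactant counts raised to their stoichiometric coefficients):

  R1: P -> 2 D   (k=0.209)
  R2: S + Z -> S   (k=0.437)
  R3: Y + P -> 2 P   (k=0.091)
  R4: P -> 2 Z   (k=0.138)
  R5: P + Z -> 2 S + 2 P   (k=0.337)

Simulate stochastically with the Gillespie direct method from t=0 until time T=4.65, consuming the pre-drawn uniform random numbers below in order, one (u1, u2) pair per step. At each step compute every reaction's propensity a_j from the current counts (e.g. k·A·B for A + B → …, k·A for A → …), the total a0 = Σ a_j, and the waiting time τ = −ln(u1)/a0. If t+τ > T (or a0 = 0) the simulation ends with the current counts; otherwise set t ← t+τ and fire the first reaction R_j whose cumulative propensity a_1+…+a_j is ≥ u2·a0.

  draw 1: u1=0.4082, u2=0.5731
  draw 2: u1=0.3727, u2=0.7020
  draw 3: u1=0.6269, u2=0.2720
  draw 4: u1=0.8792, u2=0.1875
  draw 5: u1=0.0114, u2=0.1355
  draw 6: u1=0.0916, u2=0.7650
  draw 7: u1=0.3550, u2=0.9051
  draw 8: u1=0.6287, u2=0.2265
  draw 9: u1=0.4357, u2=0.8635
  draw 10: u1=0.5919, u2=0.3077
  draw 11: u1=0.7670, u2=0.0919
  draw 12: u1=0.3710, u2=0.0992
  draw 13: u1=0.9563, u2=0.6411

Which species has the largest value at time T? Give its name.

t=0.000: S=9 Y=5 P=3 Z=3 D=8
Draw 1: a1=0.627, a2=11.799, a3=1.365, a4=0.414, a5=3.033, a0=17.238; τ=−ln(0.4082)/17.238=0.052 → t=0.052; u2·a0=0.5731·17.238=9.879; a1=0.627 < 9.879 ≤ a1+a2=12.426 → R2 fires; S=9 Y=5 P=3 Z=2 D=8
Draw 2: a1=0.627, a2=7.866, a3=1.365, a4=0.414, a5=2.022, a0=12.294; τ=−ln(0.3727)/12.294=0.080 → t=0.132; u2·a0=0.7020·12.294=8.630; a1+a2=8.493 < 8.630 ≤ a1+…+a3=9.858 → R3 fires; S=9 Y=4 P=4 Z=2 D=8
Draw 3: a1=0.836, a2=7.866, a3=1.456, a4=0.552, a5=2.696, a0=13.406; τ=−ln(0.6269)/13.406=0.035 → t=0.167; u2·a0=0.2720·13.406=3.646; a1=0.836 < 3.646 ≤ a1+a2=8.702 → R2 fires; S=9 Y=4 P=4 Z=1 D=8
Draw 4: a1=0.836, a2=3.933, a3=1.456, a4=0.552, a5=1.348, a0=8.125; τ=−ln(0.8792)/8.125=0.016 → t=0.183; u2·a0=0.1875·8.125=1.523; a1=0.836 < 1.523 ≤ a1+a2=4.769 → R2 fires; S=9 Y=4 P=4 Z=0 D=8
Draw 5: a1=0.836, a2=0.000, a3=1.456, a4=0.552, a5=0.000, a0=2.844; τ=−ln(0.0114)/2.844=1.573 → t=1.756; u2·a0=0.1355·2.844=0.385 ≤ a1=0.836 → R1 fires; S=9 Y=4 P=3 Z=0 D=10
Draw 6: a1=0.627, a2=0.000, a3=1.092, a4=0.414, a5=0.000, a0=2.133; τ=−ln(0.0916)/2.133=1.121 → t=2.877; u2·a0=0.7650·2.133=1.632; a1+a2=0.627 < 1.632 ≤ a1+…+a3=1.719 → R3 fires; S=9 Y=3 P=4 Z=0 D=10
Draw 7: a1=0.836, a2=0.000, a3=1.092, a4=0.552, a5=0.000, a0=2.480; τ=−ln(0.3550)/2.480=0.418 → t=3.294; u2·a0=0.9051·2.480=2.245; a1+…+a3=1.928 < 2.245 ≤ a1+…+a4=2.480 → R4 fires; S=9 Y=3 P=3 Z=2 D=10
Draw 8: a1=0.627, a2=7.866, a3=0.819, a4=0.414, a5=2.022, a0=11.748; τ=−ln(0.6287)/11.748=0.040 → t=3.334; u2·a0=0.2265·11.748=2.661; a1=0.627 < 2.661 ≤ a1+a2=8.493 → R2 fires; S=9 Y=3 P=3 Z=1 D=10
Draw 9: a1=0.627, a2=3.933, a3=0.819, a4=0.414, a5=1.011, a0=6.804; τ=−ln(0.4357)/6.804=0.122 → t=3.456; u2·a0=0.8635·6.804=5.875; a1+…+a4=5.793 < 5.875 ≤ a1+…+a5=6.804 → R5 fires; S=11 Y=3 P=4 Z=0 D=10
Draw 10: a1=0.836, a2=0.000, a3=1.092, a4=0.552, a5=0.000, a0=2.480; τ=−ln(0.5919)/2.480=0.211 → t=3.667; u2·a0=0.3077·2.480=0.763 ≤ a1=0.836 → R1 fires; S=11 Y=3 P=3 Z=0 D=12
Draw 11: a1=0.627, a2=0.000, a3=0.819, a4=0.414, a5=0.000, a0=1.860; τ=−ln(0.7670)/1.860=0.143 → t=3.810; u2·a0=0.0919·1.860=0.171 ≤ a1=0.627 → R1 fires; S=11 Y=3 P=2 Z=0 D=14
Draw 12: a1=0.418, a2=0.000, a3=0.546, a4=0.276, a5=0.000, a0=1.240; τ=−ln(0.3710)/1.240=0.800 → t=4.610; u2·a0=0.0992·1.240=0.123 ≤ a1=0.418 → R1 fires; S=11 Y=3 P=1 Z=0 D=16
Draw 13: a1=0.209, a2=0.000, a3=0.273, a4=0.138, a5=0.000, a0=0.620; τ=−ln(0.9563)/0.620=0.072 → t=4.682 > T=4.65: stop.
At T=4.65: S=11 Y=3 P=1 Z=0 D=16; the largest is D.

Dominant species at T: D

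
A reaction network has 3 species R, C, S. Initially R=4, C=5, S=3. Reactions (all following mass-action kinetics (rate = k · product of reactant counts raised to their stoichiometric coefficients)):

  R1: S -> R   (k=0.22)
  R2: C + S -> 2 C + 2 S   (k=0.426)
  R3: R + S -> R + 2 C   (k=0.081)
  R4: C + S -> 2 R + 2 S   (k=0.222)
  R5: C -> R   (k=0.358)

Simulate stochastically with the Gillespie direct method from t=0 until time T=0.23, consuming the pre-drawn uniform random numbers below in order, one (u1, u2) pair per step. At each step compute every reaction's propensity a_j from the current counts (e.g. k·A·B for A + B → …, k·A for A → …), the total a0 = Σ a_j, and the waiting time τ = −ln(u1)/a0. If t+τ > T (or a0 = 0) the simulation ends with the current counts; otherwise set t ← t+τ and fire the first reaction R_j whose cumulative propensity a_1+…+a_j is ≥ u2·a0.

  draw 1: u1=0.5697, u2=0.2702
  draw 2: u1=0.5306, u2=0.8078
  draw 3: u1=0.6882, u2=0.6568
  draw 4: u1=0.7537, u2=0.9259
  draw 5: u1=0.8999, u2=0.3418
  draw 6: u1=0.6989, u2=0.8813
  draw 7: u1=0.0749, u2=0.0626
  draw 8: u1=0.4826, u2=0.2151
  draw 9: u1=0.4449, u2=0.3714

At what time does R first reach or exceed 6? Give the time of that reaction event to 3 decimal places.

t=0.000: R=4 C=5 S=3
Draw 1: a1=0.660, a2=6.390, a3=0.972, a4=3.330, a5=1.790, a0=13.142; τ=−ln(0.5697)/13.142=0.043 → t=0.043; u2·a0=0.2702·13.142=3.551; a1=0.660 < 3.551 ≤ a1+a2=7.050 → R2 fires; R=4 C=6 S=4
Draw 2: a1=0.880, a2=10.224, a3=1.296, a4=5.328, a5=2.148, a0=19.876; τ=−ln(0.5306)/19.876=0.032 → t=0.075; u2·a0=0.8078·19.876=16.056; a1+…+a3=12.400 < 16.056 ≤ a1+…+a4=17.728 → R4 fires; R=6 C=5 S=5
Draw 3: a1=1.100, a2=10.650, a3=2.430, a4=5.550, a5=1.790, a0=21.520; τ=−ln(0.6882)/21.520=0.017 → t=0.092; u2·a0=0.6568·21.520=14.134; a1+a2=11.750 < 14.134 ≤ a1+…+a3=14.180 → R3 fires; R=6 C=7 S=4
Draw 4: a1=0.880, a2=11.928, a3=1.944, a4=6.216, a5=2.506, a0=23.474; τ=−ln(0.7537)/23.474=0.012 → t=0.104; u2·a0=0.9259·23.474=21.735; a1+…+a4=20.968 < 21.735 ≤ a1+…+a5=23.474 → R5 fires; R=7 C=6 S=4
Draw 5: a1=0.880, a2=10.224, a3=2.268, a4=5.328, a5=2.148, a0=20.848; τ=−ln(0.8999)/20.848=0.005 → t=0.109; u2·a0=0.3418·20.848=7.126; a1=0.880 < 7.126 ≤ a1+a2=11.104 → R2 fires; R=7 C=7 S=5
Draw 6: a1=1.100, a2=14.910, a3=2.835, a4=7.770, a5=2.506, a0=29.121; τ=−ln(0.6989)/29.121=0.012 → t=0.121; u2·a0=0.8813·29.121=25.664; a1+…+a3=18.845 < 25.664 ≤ a1+…+a4=26.615 → R4 fires; R=9 C=6 S=6
Draw 7: a1=1.320, a2=15.336, a3=4.374, a4=7.992, a5=2.148, a0=31.170; τ=−ln(0.0749)/31.170=0.083 → t=0.205; u2·a0=0.0626·31.170=1.951; a1=1.320 < 1.951 ≤ a1+a2=16.656 → R2 fires; R=9 C=7 S=7
Draw 8: a1=1.540, a2=20.874, a3=5.103, a4=10.878, a5=2.506, a0=40.901; τ=−ln(0.4826)/40.901=0.018 → t=0.222; u2·a0=0.2151·40.901=8.798; a1=1.540 < 8.798 ≤ a1+a2=22.414 → R2 fires; R=9 C=8 S=8
Draw 9: a1=1.760, a2=27.264, a3=5.832, a4=14.208, a5=2.864, a0=51.928; τ=−ln(0.4449)/51.928=0.016 → t=0.238 > T=0.23: stop.
R first becomes ≥ 6 when it reaches 6 at the event at t=0.075.

Threshold first reached at t = 0.075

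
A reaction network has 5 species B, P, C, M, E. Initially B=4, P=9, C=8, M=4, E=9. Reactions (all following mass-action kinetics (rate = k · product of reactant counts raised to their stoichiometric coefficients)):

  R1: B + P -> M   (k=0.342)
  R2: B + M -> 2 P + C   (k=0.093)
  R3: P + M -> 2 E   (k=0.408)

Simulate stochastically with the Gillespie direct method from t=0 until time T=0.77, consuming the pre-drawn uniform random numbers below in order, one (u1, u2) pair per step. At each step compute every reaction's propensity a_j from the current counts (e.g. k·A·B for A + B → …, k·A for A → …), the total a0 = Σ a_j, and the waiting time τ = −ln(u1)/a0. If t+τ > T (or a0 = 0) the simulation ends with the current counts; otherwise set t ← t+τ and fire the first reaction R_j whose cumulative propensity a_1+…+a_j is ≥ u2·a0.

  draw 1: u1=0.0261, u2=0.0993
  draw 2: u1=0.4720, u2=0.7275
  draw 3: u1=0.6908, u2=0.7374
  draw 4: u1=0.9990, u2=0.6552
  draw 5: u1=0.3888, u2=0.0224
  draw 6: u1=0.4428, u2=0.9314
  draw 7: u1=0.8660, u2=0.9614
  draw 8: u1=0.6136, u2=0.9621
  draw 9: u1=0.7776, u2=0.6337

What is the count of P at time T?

t=0.000: B=4 P=9 C=8 M=4 E=9
Draw 1: a1=12.312, a2=1.488, a3=14.688, a0=28.488; τ=−ln(0.0261)/28.488=0.128 → t=0.128; u2·a0=0.0993·28.488=2.829 ≤ a1=12.312 → R1 fires; B=3 P=8 C=8 M=5 E=9
Draw 2: a1=8.208, a2=1.395, a3=16.320, a0=25.923; τ=−ln(0.4720)/25.923=0.029 → t=0.157; u2·a0=0.7275·25.923=18.859; a1+a2=9.603 < 18.859 ≤ a1+…+a3=25.923 → R3 fires; B=3 P=7 C=8 M=4 E=11
Draw 3: a1=7.182, a2=1.116, a3=11.424, a0=19.722; τ=−ln(0.6908)/19.722=0.019 → t=0.176; u2·a0=0.7374·19.722=14.543; a1+a2=8.298 < 14.543 ≤ a1+…+a3=19.722 → R3 fires; B=3 P=6 C=8 M=3 E=13
Draw 4: a1=6.156, a2=0.837, a3=7.344, a0=14.337; τ=−ln(0.9990)/14.337=0.000 → t=0.176; u2·a0=0.6552·14.337=9.394; a1+a2=6.993 < 9.394 ≤ a1+…+a3=14.337 → R3 fires; B=3 P=5 C=8 M=2 E=15
Draw 5: a1=5.130, a2=0.558, a3=4.080, a0=9.768; τ=−ln(0.3888)/9.768=0.097 → t=0.272; u2·a0=0.0224·9.768=0.219 ≤ a1=5.130 → R1 fires; B=2 P=4 C=8 M=3 E=15
Draw 6: a1=2.736, a2=0.558, a3=4.896, a0=8.190; τ=−ln(0.4428)/8.190=0.099 → t=0.372; u2·a0=0.9314·8.190=7.628; a1+a2=3.294 < 7.628 ≤ a1+…+a3=8.190 → R3 fires; B=2 P=3 C=8 M=2 E=17
Draw 7: a1=2.052, a2=0.372, a3=2.448, a0=4.872; τ=−ln(0.8660)/4.872=0.030 → t=0.401; u2·a0=0.9614·4.872=4.684; a1+a2=2.424 < 4.684 ≤ a1+…+a3=4.872 → R3 fires; B=2 P=2 C=8 M=1 E=19
Draw 8: a1=1.368, a2=0.186, a3=0.816, a0=2.370; τ=−ln(0.6136)/2.370=0.206 → t=0.608; u2·a0=0.9621·2.370=2.280; a1+a2=1.554 < 2.280 ≤ a1+…+a3=2.370 → R3 fires; B=2 P=1 C=8 M=0 E=21
Draw 9: a1=0.684, a2=0.000, a3=0.000, a0=0.684; τ=−ln(0.7776)/0.684=0.368 → t=0.975 > T=0.77: stop.
Read off P at T=0.77: 1

P at T = 1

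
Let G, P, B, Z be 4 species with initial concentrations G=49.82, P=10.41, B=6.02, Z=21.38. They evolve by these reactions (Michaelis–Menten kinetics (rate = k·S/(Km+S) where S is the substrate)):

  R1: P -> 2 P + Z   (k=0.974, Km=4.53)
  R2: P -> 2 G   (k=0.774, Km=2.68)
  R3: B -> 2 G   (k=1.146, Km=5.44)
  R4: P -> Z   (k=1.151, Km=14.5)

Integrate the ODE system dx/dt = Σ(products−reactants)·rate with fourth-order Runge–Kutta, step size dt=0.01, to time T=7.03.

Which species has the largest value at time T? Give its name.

RK4 with dt=0.01: 703 steps to T=7.03. Trajectory (selected grid times):
t=0.00: G=49.82 P=10.41 B=6.02 Z=21.38
t=0.78: G=51.70 P=10.09 B=5.56 Z=22.28
t=1.56: G=53.53 P=9.77 B=5.12 Z=23.17
t=2.34: G=55.33 P=9.45 B=4.69 Z=24.04
t=3.12: G=57.07 P=9.15 B=4.29 Z=24.90
t=3.91: G=58.79 P=8.84 B=3.90 Z=25.76
t=4.69: G=60.44 P=8.54 B=3.54 Z=26.60
t=5.47: G=62.04 P=8.25 B=3.20 Z=27.42
t=6.25: G=63.58 P=7.96 B=2.88 Z=28.23
t=7.03: G=65.08 P=7.68 B=2.58 Z=29.02
At T=7.03: G=65.08 P=7.68 B=2.58 Z=29.02; the largest is G.

Dominant species at T: G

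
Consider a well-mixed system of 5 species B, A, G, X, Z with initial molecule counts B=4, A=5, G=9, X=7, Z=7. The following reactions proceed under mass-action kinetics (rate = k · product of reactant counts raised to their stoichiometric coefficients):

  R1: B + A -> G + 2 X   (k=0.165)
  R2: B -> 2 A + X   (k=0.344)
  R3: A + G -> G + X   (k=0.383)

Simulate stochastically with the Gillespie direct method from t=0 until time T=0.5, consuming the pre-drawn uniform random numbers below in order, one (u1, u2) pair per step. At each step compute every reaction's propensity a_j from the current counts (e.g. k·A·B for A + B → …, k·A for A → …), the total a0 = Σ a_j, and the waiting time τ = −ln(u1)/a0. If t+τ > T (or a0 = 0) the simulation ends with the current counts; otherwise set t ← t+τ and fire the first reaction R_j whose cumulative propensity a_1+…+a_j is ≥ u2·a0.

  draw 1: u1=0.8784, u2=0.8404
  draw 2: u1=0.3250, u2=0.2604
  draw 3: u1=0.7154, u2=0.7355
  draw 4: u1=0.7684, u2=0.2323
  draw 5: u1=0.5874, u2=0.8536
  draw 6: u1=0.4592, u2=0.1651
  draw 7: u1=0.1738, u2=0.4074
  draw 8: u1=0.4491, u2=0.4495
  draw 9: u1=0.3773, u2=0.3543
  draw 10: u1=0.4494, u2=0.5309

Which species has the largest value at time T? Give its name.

Dominant species at T: X

t=0.000: B=4 A=5 G=9 X=7 Z=7
Draw 1: a1=3.300, a2=1.376, a3=17.235, a0=21.911; τ=−ln(0.8784)/21.911=0.006 → t=0.006; u2·a0=0.8404·21.911=18.414; a1+a2=4.676 < 18.414 ≤ a1+…+a3=21.911 → R3 fires; B=4 A=4 G=9 X=8 Z=7
Draw 2: a1=2.640, a2=1.376, a3=13.788, a0=17.804; τ=−ln(0.3250)/17.804=0.063 → t=0.069; u2·a0=0.2604·17.804=4.636; a1+a2=4.016 < 4.636 ≤ a1+…+a3=17.804 → R3 fires; B=4 A=3 G=9 X=9 Z=7
Draw 3: a1=1.980, a2=1.376, a3=10.341, a0=13.697; τ=−ln(0.7154)/13.697=0.024 → t=0.093; u2·a0=0.7355·13.697=10.074; a1+a2=3.356 < 10.074 ≤ a1+…+a3=13.697 → R3 fires; B=4 A=2 G=9 X=10 Z=7
Draw 4: a1=1.320, a2=1.376, a3=6.894, a0=9.590; τ=−ln(0.7684)/9.590=0.027 → t=0.121; u2·a0=0.2323·9.590=2.228; a1=1.320 < 2.228 ≤ a1+a2=2.696 → R2 fires; B=3 A=4 G=9 X=11 Z=7
Draw 5: a1=1.980, a2=1.032, a3=13.788, a0=16.800; τ=−ln(0.5874)/16.800=0.032 → t=0.153; u2·a0=0.8536·16.800=14.340; a1+a2=3.012 < 14.340 ≤ a1+…+a3=16.800 → R3 fires; B=3 A=3 G=9 X=12 Z=7
Draw 6: a1=1.485, a2=1.032, a3=10.341, a0=12.858; τ=−ln(0.4592)/12.858=0.061 → t=0.213; u2·a0=0.1651·12.858=2.123; a1=1.485 < 2.123 ≤ a1+a2=2.517 → R2 fires; B=2 A=5 G=9 X=13 Z=7
Draw 7: a1=1.650, a2=0.688, a3=17.235, a0=19.573; τ=−ln(0.1738)/19.573=0.089 → t=0.303; u2·a0=0.4074·19.573=7.974; a1+a2=2.338 < 7.974 ≤ a1+…+a3=19.573 → R3 fires; B=2 A=4 G=9 X=14 Z=7
Draw 8: a1=1.320, a2=0.688, a3=13.788, a0=15.796; τ=−ln(0.4491)/15.796=0.051 → t=0.353; u2·a0=0.4495·15.796=7.100; a1+a2=2.008 < 7.100 ≤ a1+…+a3=15.796 → R3 fires; B=2 A=3 G=9 X=15 Z=7
Draw 9: a1=0.990, a2=0.688, a3=10.341, a0=12.019; τ=−ln(0.3773)/12.019=0.081 → t=0.434; u2·a0=0.3543·12.019=4.258; a1+a2=1.678 < 4.258 ≤ a1+…+a3=12.019 → R3 fires; B=2 A=2 G=9 X=16 Z=7
Draw 10: a1=0.660, a2=0.688, a3=6.894, a0=8.242; τ=−ln(0.4494)/8.242=0.097 → t=0.531 > T=0.5: stop.
At T=0.5: B=2 A=2 G=9 X=16 Z=7; the largest is X.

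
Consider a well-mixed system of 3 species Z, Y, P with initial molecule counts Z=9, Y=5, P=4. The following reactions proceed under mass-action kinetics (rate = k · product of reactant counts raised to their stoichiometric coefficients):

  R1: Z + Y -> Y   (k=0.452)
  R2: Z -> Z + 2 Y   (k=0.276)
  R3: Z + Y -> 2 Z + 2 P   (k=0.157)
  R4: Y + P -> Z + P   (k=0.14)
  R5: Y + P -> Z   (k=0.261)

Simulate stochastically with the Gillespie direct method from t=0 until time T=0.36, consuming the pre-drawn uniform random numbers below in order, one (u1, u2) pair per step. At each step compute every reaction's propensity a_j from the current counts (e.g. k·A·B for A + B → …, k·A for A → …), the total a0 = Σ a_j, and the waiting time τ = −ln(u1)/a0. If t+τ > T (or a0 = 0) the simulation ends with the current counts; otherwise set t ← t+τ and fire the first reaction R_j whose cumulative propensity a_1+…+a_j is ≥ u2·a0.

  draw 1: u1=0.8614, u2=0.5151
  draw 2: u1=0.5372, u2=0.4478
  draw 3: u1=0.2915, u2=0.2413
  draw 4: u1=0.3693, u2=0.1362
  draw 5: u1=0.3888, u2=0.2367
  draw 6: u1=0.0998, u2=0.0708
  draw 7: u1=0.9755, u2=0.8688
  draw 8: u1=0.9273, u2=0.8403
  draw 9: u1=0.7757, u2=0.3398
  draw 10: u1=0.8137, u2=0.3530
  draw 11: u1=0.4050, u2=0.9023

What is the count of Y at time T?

t=0.000: Z=9 Y=5 P=4
Draw 1: a1=20.340, a2=2.484, a3=7.065, a4=2.800, a5=5.220, a0=37.909; τ=−ln(0.8614)/37.909=0.004 → t=0.004; u2·a0=0.5151·37.909=19.527 ≤ a1=20.340 → R1 fires; Z=8 Y=5 P=4
Draw 2: a1=18.080, a2=2.208, a3=6.280, a4=2.800, a5=5.220, a0=34.588; τ=−ln(0.5372)/34.588=0.018 → t=0.022; u2·a0=0.4478·34.588=15.489 ≤ a1=18.080 → R1 fires; Z=7 Y=5 P=4
Draw 3: a1=15.820, a2=1.932, a3=5.495, a4=2.800, a5=5.220, a0=31.267; τ=−ln(0.2915)/31.267=0.039 → t=0.061; u2·a0=0.2413·31.267=7.545 ≤ a1=15.820 → R1 fires; Z=6 Y=5 P=4
Draw 4: a1=13.560, a2=1.656, a3=4.710, a4=2.800, a5=5.220, a0=27.946; τ=−ln(0.3693)/27.946=0.036 → t=0.097; u2·a0=0.1362·27.946=3.806 ≤ a1=13.560 → R1 fires; Z=5 Y=5 P=4
Draw 5: a1=11.300, a2=1.380, a3=3.925, a4=2.800, a5=5.220, a0=24.625; τ=−ln(0.3888)/24.625=0.038 → t=0.135; u2·a0=0.2367·24.625=5.829 ≤ a1=11.300 → R1 fires; Z=4 Y=5 P=4
Draw 6: a1=9.040, a2=1.104, a3=3.140, a4=2.800, a5=5.220, a0=21.304; τ=−ln(0.0998)/21.304=0.108 → t=0.244; u2·a0=0.0708·21.304=1.508 ≤ a1=9.040 → R1 fires; Z=3 Y=5 P=4
Draw 7: a1=6.780, a2=0.828, a3=2.355, a4=2.800, a5=5.220, a0=17.983; τ=−ln(0.9755)/17.983=0.001 → t=0.245; u2·a0=0.8688·17.983=15.624; a1+…+a4=12.763 < 15.624 ≤ a1+…+a5=17.983 → R5 fires; Z=4 Y=4 P=3
Draw 8: a1=7.232, a2=1.104, a3=2.512, a4=1.680, a5=3.132, a0=15.660; τ=−ln(0.9273)/15.660=0.005 → t=0.250; u2·a0=0.8403·15.660=13.159; a1+…+a4=12.528 < 13.159 ≤ a1+…+a5=15.660 → R5 fires; Z=5 Y=3 P=2
Draw 9: a1=6.780, a2=1.380, a3=2.355, a4=0.840, a5=1.566, a0=12.921; τ=−ln(0.7757)/12.921=0.020 → t=0.269; u2·a0=0.3398·12.921=4.391 ≤ a1=6.780 → R1 fires; Z=4 Y=3 P=2
Draw 10: a1=5.424, a2=1.104, a3=1.884, a4=0.840, a5=1.566, a0=10.818; τ=−ln(0.8137)/10.818=0.019 → t=0.288; u2·a0=0.3530·10.818=3.819 ≤ a1=5.424 → R1 fires; Z=3 Y=3 P=2
Draw 11: a1=4.068, a2=0.828, a3=1.413, a4=0.840, a5=1.566, a0=8.715; τ=−ln(0.4050)/8.715=0.104 → t=0.392 > T=0.36: stop.
Read off Y at T=0.36: 3

Y at T = 3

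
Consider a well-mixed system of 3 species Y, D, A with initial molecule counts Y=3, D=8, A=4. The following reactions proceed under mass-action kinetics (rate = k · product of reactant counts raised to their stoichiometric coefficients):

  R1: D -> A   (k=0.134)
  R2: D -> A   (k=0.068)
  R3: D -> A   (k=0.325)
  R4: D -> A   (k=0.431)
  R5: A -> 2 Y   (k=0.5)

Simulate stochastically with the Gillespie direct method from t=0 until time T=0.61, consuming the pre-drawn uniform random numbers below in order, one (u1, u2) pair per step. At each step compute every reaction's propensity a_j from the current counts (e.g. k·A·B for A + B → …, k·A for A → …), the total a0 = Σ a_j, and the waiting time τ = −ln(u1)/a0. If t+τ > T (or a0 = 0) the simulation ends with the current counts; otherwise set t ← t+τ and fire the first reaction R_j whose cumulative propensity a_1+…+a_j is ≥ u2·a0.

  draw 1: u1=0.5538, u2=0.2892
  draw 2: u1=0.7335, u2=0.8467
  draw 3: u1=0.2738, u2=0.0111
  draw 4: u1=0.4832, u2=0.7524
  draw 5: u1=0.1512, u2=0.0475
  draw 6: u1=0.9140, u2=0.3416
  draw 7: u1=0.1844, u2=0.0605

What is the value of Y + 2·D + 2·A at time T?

Value at T = 27

Check how each reaction changes W = Y + 2·D + 2·A (weight of products minus weight of reactants):
R1: D -> A: (2·1) − (2·1) = 2 − 2 = 0
R2: D -> A: (2·1) − (2·1) = 2 − 2 = 0
R3: D -> A: (2·1) − (2·1) = 2 − 2 = 0
R4: D -> A: (2·1) − (2·1) = 2 − 2 = 0
R5: A -> 2 Y: (1·2) − (2·1) = 2 − 2 = 0
Every reaction leaves W unchanged, so W is conserved and no simulation is needed: W(T) = W(0) = 3 + 2·8 + 2·4 = 27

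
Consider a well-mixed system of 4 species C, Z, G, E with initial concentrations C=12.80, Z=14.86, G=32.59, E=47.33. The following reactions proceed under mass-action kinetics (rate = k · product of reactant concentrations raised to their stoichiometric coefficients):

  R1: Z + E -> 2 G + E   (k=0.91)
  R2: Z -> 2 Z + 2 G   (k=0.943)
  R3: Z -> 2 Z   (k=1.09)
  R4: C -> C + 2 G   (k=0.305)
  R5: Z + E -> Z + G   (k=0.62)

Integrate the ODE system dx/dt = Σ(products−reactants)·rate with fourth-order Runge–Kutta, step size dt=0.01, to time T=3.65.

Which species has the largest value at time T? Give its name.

Dominant species at T: G

RK4 with dt=0.01: 365 steps to T=3.65. Trajectory (selected grid times):
t=0.00: C=12.80 Z=14.86 G=32.59 E=47.33
t=0.41: C=12.80 Z=0.00 G=78.67 E=36.63
t=0.81: C=12.80 Z=0.00 G=81.79 E=36.63
t=1.22: C=12.80 Z=0.00 G=84.99 E=36.63
t=1.62: C=12.80 Z=0.00 G=88.11 E=36.63
t=2.03: C=12.80 Z=0.00 G=91.32 E=36.63
t=2.43: C=12.80 Z=0.00 G=94.44 E=36.63
t=2.84: C=12.80 Z=0.00 G=97.64 E=36.63
t=3.24: C=12.80 Z=0.00 G=100.76 E=36.63
t=3.65: C=12.80 Z=0.00 G=103.97 E=36.63
At T=3.65: C=12.80 Z=0.00 G=103.97 E=36.63; the largest is G.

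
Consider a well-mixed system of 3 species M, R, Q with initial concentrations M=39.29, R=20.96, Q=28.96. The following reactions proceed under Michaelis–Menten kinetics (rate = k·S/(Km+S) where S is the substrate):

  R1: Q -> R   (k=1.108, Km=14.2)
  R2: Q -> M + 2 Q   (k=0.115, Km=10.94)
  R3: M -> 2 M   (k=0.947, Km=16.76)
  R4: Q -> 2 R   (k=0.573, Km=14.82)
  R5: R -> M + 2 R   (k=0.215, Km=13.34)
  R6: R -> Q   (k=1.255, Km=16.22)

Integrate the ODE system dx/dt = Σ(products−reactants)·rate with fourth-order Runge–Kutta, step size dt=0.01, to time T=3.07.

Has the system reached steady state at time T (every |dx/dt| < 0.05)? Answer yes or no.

RK4 with dt=0.01: 307 steps to T=3.07. Trajectory (selected grid times):
t=0.00: M=39.29 R=20.96 Q=28.96
t=0.34: M=39.59 R=21.27 Q=28.85
t=0.68: M=39.89 R=21.59 Q=28.74
t=1.02: M=40.19 R=21.90 Q=28.63
t=1.36: M=40.49 R=22.20 Q=28.52
t=1.71: M=40.80 R=22.52 Q=28.42
t=2.05: M=41.10 R=22.82 Q=28.32
t=2.39: M=41.41 R=23.12 Q=28.22
t=2.73: M=41.71 R=23.43 Q=28.12
t=3.07: M=42.02 R=23.72 Q=28.02
Rates at T: R1=0.7353, R2=0.0827, R3=0.6770, R4=0.3748, R5=0.1376, R6=0.7454
dx/dt at T (Σ net stoichiometry × rate): M=+0.8973, R=+0.8771, Q=-0.2820
Largest |dx/dt| is |+0.8973| (M) ≥ 0.05 → not steady.

Steady state at T: no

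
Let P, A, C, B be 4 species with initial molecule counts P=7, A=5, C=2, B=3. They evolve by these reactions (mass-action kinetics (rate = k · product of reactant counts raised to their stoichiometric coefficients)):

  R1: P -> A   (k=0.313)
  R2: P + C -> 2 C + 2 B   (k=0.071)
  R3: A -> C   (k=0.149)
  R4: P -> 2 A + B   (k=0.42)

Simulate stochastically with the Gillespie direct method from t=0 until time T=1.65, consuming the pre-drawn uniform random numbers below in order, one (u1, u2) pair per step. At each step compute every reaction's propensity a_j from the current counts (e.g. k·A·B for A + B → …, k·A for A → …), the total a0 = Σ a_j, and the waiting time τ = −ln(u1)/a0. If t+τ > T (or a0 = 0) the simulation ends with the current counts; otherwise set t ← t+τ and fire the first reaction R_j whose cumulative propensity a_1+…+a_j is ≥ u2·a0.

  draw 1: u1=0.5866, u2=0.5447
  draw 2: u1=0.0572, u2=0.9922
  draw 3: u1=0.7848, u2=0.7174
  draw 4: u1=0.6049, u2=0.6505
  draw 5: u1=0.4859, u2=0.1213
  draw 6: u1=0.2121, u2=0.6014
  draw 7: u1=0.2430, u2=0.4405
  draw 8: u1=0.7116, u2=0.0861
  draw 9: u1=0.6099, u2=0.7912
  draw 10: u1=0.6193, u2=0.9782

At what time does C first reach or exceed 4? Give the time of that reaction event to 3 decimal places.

t=0.000: P=7 A=5 C=2 B=3
Draw 1: a1=2.191, a2=0.994, a3=0.745, a4=2.940, a0=6.870; τ=−ln(0.5866)/6.870=0.078 → t=0.078; u2·a0=0.5447·6.870=3.742; a1+a2=3.185 < 3.742 ≤ a1+…+a3=3.930 → R3 fires; P=7 A=4 C=3 B=3
Draw 2: a1=2.191, a2=1.491, a3=0.596, a4=2.940, a0=7.218; τ=−ln(0.0572)/7.218=0.396 → t=0.474; u2·a0=0.9922·7.218=7.162; a1+…+a3=4.278 < 7.162 ≤ a1+…+a4=7.218 → R4 fires; P=6 A=6 C=3 B=4
Draw 3: a1=1.878, a2=1.278, a3=0.894, a4=2.520, a0=6.570; τ=−ln(0.7848)/6.570=0.037 → t=0.511; u2·a0=0.7174·6.570=4.713; a1+…+a3=4.050 < 4.713 ≤ a1+…+a4=6.570 → R4 fires; P=5 A=8 C=3 B=5
Draw 4: a1=1.565, a2=1.065, a3=1.192, a4=2.100, a0=5.922; τ=−ln(0.6049)/5.922=0.085 → t=0.596; u2·a0=0.6505·5.922=3.852; a1+…+a3=3.822 < 3.852 ≤ a1+…+a4=5.922 → R4 fires; P=4 A=10 C=3 B=6
Draw 5: a1=1.252, a2=0.852, a3=1.490, a4=1.680, a0=5.274; τ=−ln(0.4859)/5.274=0.137 → t=0.733; u2·a0=0.1213·5.274=0.640 ≤ a1=1.252 → R1 fires; P=3 A=11 C=3 B=6
Draw 6: a1=0.939, a2=0.639, a3=1.639, a4=1.260, a0=4.477; τ=−ln(0.2121)/4.477=0.346 → t=1.079; u2·a0=0.6014·4.477=2.692; a1+a2=1.578 < 2.692 ≤ a1+…+a3=3.217 → R3 fires; P=3 A=10 C=4 B=6
Draw 7: a1=0.939, a2=0.852, a3=1.490, a4=1.260, a0=4.541; τ=−ln(0.2430)/4.541=0.312 → t=1.391; u2·a0=0.4405·4.541=2.000; a1+a2=1.791 < 2.000 ≤ a1+…+a3=3.281 → R3 fires; P=3 A=9 C=5 B=6
Draw 8: a1=0.939, a2=1.065, a3=1.341, a4=1.260, a0=4.605; τ=−ln(0.7116)/4.605=0.074 → t=1.464; u2·a0=0.0861·4.605=0.396 ≤ a1=0.939 → R1 fires; P=2 A=10 C=5 B=6
Draw 9: a1=0.626, a2=0.710, a3=1.490, a4=0.840, a0=3.666; τ=−ln(0.6099)/3.666=0.135 → t=1.599; u2·a0=0.7912·3.666=2.901; a1+…+a3=2.826 < 2.901 ≤ a1+…+a4=3.666 → R4 fires; P=1 A=12 C=5 B=7
Draw 10: a1=0.313, a2=0.355, a3=1.788, a4=0.420, a0=2.876; τ=−ln(0.6193)/2.876=0.167 → t=1.766 > T=1.65: stop.
C first becomes ≥ 4 when it reaches 4 at the event at t=1.079.

Threshold first reached at t = 1.079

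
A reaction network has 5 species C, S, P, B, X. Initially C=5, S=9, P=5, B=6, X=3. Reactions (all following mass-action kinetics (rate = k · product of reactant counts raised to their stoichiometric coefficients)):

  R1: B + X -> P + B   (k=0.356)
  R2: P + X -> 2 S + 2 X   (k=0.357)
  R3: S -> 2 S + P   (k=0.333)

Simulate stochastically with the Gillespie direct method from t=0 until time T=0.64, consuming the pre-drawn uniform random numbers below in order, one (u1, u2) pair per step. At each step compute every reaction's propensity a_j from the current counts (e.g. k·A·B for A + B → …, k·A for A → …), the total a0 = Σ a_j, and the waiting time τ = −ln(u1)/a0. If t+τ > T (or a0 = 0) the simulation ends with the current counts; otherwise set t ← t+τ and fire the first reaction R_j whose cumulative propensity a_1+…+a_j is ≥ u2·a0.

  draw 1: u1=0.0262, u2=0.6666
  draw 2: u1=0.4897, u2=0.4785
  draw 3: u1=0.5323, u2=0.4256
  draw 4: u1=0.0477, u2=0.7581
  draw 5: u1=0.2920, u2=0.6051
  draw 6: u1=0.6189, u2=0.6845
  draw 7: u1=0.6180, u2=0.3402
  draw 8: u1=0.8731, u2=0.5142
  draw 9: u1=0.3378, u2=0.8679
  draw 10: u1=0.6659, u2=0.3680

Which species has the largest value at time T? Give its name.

Dominant species at T: S

t=0.000: C=5 S=9 P=5 B=6 X=3
Draw 1: a1=6.408, a2=5.355, a3=2.997, a0=14.760; τ=−ln(0.0262)/14.760=0.247 → t=0.247; u2·a0=0.6666·14.760=9.839; a1=6.408 < 9.839 ≤ a1+a2=11.763 → R2 fires; C=5 S=11 P=4 B=6 X=4
Draw 2: a1=8.544, a2=5.712, a3=3.663, a0=17.919; τ=−ln(0.4897)/17.919=0.040 → t=0.287; u2·a0=0.4785·17.919=8.574; a1=8.544 < 8.574 ≤ a1+a2=14.256 → R2 fires; C=5 S=13 P=3 B=6 X=5
Draw 3: a1=10.680, a2=5.355, a3=4.329, a0=20.364; τ=−ln(0.5323)/20.364=0.031 → t=0.318; u2·a0=0.4256·20.364=8.667 ≤ a1=10.680 → R1 fires; C=5 S=13 P=4 B=6 X=4
Draw 4: a1=8.544, a2=5.712, a3=4.329, a0=18.585; τ=−ln(0.0477)/18.585=0.164 → t=0.481; u2·a0=0.7581·18.585=14.089; a1=8.544 < 14.089 ≤ a1+a2=14.256 → R2 fires; C=5 S=15 P=3 B=6 X=5
Draw 5: a1=10.680, a2=5.355, a3=4.995, a0=21.030; τ=−ln(0.2920)/21.030=0.059 → t=0.540; u2·a0=0.6051·21.030=12.725; a1=10.680 < 12.725 ≤ a1+a2=16.035 → R2 fires; C=5 S=17 P=2 B=6 X=6
Draw 6: a1=12.816, a2=4.284, a3=5.661, a0=22.761; τ=−ln(0.6189)/22.761=0.021 → t=0.561; u2·a0=0.6845·22.761=15.580; a1=12.816 < 15.580 ≤ a1+a2=17.100 → R2 fires; C=5 S=19 P=1 B=6 X=7
Draw 7: a1=14.952, a2=2.499, a3=6.327, a0=23.778; τ=−ln(0.6180)/23.778=0.020 → t=0.581; u2·a0=0.3402·23.778=8.089 ≤ a1=14.952 → R1 fires; C=5 S=19 P=2 B=6 X=6
Draw 8: a1=12.816, a2=4.284, a3=6.327, a0=23.427; τ=−ln(0.8731)/23.427=0.006 → t=0.587; u2·a0=0.5142·23.427=12.046 ≤ a1=12.816 → R1 fires; C=5 S=19 P=3 B=6 X=5
Draw 9: a1=10.680, a2=5.355, a3=6.327, a0=22.362; τ=−ln(0.3378)/22.362=0.049 → t=0.635; u2·a0=0.8679·22.362=19.408; a1+a2=16.035 < 19.408 ≤ a1+…+a3=22.362 → R3 fires; C=5 S=20 P=4 B=6 X=5
Draw 10: a1=10.680, a2=7.140, a3=6.660, a0=24.480; τ=−ln(0.6659)/24.480=0.017 → t=0.652 > T=0.64: stop.
At T=0.64: C=5 S=20 P=4 B=6 X=5; the largest is S.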